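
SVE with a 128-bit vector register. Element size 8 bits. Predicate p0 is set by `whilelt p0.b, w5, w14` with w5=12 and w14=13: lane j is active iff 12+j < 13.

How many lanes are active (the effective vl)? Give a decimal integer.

vl = 1

128-bit reg / 8-bit elem → 16 lanes
whilelt: lane j active iff 12+j < 13 → j < 1 → 1 active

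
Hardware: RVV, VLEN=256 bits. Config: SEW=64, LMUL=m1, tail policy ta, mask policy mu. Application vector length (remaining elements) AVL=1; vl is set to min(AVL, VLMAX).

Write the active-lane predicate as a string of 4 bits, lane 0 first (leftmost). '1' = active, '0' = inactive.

predicate = 1000

VLMAX = (256 × 1) / 64 = 4 lanes
AVL=1 ≤ VLMAX=4, so vl = 1
bits (lane 0 leftmost): 1000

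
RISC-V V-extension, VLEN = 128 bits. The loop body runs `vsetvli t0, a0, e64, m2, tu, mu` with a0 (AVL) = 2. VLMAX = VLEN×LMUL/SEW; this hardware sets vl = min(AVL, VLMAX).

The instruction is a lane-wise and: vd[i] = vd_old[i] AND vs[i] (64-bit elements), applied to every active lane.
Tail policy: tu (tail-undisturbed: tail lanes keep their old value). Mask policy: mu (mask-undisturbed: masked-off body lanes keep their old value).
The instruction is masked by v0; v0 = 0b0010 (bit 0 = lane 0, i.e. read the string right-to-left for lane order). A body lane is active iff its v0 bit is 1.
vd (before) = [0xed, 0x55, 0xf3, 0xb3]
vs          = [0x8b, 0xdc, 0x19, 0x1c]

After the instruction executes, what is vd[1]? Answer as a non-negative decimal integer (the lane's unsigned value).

vd[1] = 84

VLMAX = VLEN×LMUL/SEW = 128×2/64 = 4
AVL=2 ≤ VLMAX=4, so vl = 2
lane  0: mask-off/keep ⇒ 0xed
lane  1: and(0x55,0xdc) ⇒ 0x54
lane  2: tail/keep ⇒ 0xf3
lane  3: tail/keep ⇒ 0xb3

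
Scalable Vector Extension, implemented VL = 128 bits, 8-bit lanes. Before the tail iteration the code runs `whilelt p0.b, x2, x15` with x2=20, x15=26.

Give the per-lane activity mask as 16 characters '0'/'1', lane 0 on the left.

128-bit reg / 8-bit elem → 16 lanes
p0[j] = (20+j < 26); true for j=0..5 → 6 lanes set
bits (lane 0 leftmost): 1111110000000000

predicate = 1111110000000000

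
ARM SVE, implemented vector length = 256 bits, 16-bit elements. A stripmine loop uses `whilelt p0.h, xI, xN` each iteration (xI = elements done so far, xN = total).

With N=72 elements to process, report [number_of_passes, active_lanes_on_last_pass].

[iterations, last_vl] = [5, 8]

256-bit reg / 16-bit elem → 16 lanes
iterations = ceil(72/16) = 5; final-pass vl = 8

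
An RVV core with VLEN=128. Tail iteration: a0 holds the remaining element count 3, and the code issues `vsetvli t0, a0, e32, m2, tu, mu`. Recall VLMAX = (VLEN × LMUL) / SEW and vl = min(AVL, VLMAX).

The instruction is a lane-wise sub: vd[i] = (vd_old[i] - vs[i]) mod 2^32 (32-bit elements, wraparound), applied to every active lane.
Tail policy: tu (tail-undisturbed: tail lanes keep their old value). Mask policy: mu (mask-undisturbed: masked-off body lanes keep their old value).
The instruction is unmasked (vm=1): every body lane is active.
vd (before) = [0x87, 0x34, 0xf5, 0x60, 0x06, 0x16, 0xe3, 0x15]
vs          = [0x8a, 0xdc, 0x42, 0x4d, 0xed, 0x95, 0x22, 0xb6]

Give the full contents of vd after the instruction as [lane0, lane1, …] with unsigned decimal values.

VLMAX = VLEN×LMUL/SEW = 128×2/32 = 8
vl ← min(3, 8) = 3
  i=0: sub(0x87,0x8a) → 4294967293
  i=1: sub(0x34,0xdc) → 4294967128
  i=2: sub(0xf5,0x42) → 179
  i=3: tail/keep → 96
  i=4: tail/keep → 6
  i=5: tail/keep → 22
  i=6: tail/keep → 227
  i=7: tail/keep → 21

vd = [4294967293, 4294967128, 179, 96, 6, 22, 227, 21]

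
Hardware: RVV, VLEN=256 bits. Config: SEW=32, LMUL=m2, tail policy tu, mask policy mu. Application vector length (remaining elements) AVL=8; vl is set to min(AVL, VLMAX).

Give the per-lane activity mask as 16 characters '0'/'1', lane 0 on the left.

VLMAX = VLEN×LMUL/SEW = 256×2/32 = 16
vl ← min(8, 16) = 8
bits (lane 0 leftmost): 1111111100000000

predicate = 1111111100000000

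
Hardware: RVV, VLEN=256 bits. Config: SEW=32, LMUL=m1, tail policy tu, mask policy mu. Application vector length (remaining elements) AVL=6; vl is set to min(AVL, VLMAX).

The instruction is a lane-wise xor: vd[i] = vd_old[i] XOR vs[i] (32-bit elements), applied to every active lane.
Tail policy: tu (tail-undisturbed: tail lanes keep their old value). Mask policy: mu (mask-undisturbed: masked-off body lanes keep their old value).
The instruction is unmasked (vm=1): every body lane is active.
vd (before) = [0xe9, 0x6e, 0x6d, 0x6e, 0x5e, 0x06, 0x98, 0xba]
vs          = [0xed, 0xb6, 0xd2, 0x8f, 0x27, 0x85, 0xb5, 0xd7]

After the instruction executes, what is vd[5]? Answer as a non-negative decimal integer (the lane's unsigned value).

vd[5] = 131

lanes per group: 256·1/32 = 8
vl ← min(6, 8) = 6
lane  0: xor(0xe9,0xed) ⇒ 0x04
lane  1: xor(0x6e,0xb6) ⇒ 0xd8
lane  2: xor(0x6d,0xd2) ⇒ 0xbf
lane  3: xor(0x6e,0x8f) ⇒ 0xe1
lane  4: xor(0x5e,0x27) ⇒ 0x79
lane  5: xor(0x06,0x85) ⇒ 0x83
lane  6: tail/keep ⇒ 0x98
lane  7: tail/keep ⇒ 0xba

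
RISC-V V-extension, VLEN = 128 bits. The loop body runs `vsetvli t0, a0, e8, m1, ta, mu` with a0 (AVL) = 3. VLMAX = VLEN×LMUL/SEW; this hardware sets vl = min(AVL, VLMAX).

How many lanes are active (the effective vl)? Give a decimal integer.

vl = 3

lanes per group: 128·1/8 = 16
AVL=3 ≤ VLMAX=16, so vl = 3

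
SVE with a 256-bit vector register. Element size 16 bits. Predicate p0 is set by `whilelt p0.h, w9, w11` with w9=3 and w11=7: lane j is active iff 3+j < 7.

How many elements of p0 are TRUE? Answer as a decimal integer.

vl = 4

register lanes = 256/16 = 16
p0[j] = (3+j < 7); true for j=0..3 → 4 lanes set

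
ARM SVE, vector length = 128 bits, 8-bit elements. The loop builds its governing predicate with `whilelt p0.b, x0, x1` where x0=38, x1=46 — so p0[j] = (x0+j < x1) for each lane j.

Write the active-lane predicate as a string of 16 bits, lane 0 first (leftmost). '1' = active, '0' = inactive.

lane count: 128 div 8 = 16
whilelt: lane j active iff 38+j < 46 → j < 8 → 8 active
bits (lane 0 leftmost): 1111111100000000

predicate = 1111111100000000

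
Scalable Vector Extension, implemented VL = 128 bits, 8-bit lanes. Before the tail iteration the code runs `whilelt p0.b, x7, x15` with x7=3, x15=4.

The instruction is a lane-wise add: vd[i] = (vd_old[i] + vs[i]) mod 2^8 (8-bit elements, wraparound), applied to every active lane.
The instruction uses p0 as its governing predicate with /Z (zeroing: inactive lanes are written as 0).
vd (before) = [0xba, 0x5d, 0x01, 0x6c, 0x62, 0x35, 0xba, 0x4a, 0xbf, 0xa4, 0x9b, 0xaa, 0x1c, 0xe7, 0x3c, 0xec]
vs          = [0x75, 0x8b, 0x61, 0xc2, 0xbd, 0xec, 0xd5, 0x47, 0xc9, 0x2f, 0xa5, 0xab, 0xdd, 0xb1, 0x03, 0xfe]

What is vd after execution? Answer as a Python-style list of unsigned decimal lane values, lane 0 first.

vd = [47, 0, 0, 0, 0, 0, 0, 0, 0, 0, 0, 0, 0, 0, 0, 0]

register lanes = 128/8 = 16
active while 3+j < 4, i.e. j ∈ [0,1) capped at 16 ⇒ 1
  i=0: add(0xba,0x75) → 47
  i=1: tail/zero → 0
  i=2: tail/zero → 0
  i=3: tail/zero → 0
  i=4: tail/zero → 0
  i=5: tail/zero → 0
  i=6: tail/zero → 0
  i=7: tail/zero → 0
  i=8: tail/zero → 0
  i=9: tail/zero → 0
  i=10: tail/zero → 0
  i=11: tail/zero → 0
  i=12: tail/zero → 0
  i=13: tail/zero → 0
  i=14: tail/zero → 0
  i=15: tail/zero → 0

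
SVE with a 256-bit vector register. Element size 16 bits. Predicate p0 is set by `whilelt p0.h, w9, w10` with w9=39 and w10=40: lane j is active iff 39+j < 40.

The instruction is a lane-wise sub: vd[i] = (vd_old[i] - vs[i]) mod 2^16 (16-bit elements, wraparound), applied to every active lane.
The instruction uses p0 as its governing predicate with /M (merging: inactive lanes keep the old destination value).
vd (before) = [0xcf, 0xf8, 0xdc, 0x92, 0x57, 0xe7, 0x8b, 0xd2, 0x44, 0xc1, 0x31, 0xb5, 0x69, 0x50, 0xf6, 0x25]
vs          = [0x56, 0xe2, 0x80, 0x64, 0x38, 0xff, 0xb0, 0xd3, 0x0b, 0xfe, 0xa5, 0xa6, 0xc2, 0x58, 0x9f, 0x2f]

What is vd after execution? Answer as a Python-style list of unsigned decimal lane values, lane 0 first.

vd = [121, 248, 220, 146, 87, 231, 139, 210, 68, 193, 49, 181, 105, 80, 246, 37]

register lanes = 256/16 = 16
whilelt: lane j active iff 39+j < 40 → j < 1 → 1 active
  i=0: sub(0xcf,0x56) → 121
  i=1: tail/keep → 248
  i=2: tail/keep → 220
  i=3: tail/keep → 146
  i=4: tail/keep → 87
  i=5: tail/keep → 231
  i=6: tail/keep → 139
  i=7: tail/keep → 210
  i=8: tail/keep → 68
  i=9: tail/keep → 193
  i=10: tail/keep → 49
  i=11: tail/keep → 181
  i=12: tail/keep → 105
  i=13: tail/keep → 80
  i=14: tail/keep → 246
  i=15: tail/keep → 37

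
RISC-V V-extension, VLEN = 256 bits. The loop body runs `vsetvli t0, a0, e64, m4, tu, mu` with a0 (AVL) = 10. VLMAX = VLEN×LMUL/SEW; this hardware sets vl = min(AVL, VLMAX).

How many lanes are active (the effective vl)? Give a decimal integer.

vl = 10

VLMAX = VLEN×LMUL/SEW = 256×4/64 = 16
vl ← min(10, 16) = 10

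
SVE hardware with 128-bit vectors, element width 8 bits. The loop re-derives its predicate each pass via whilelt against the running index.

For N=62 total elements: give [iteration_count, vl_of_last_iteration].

[iterations, last_vl] = [4, 14]

128-bit reg / 8-bit elem → 16 lanes
62 elements at 16/iter → 4 passes, remainder 14 on the last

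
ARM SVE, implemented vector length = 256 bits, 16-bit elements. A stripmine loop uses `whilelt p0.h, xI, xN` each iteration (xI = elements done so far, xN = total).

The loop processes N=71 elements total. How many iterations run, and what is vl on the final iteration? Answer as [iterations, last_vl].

register lanes = 256/16 = 16
iterations = ceil(71/16) = 5; final-pass vl = 7

[iterations, last_vl] = [5, 7]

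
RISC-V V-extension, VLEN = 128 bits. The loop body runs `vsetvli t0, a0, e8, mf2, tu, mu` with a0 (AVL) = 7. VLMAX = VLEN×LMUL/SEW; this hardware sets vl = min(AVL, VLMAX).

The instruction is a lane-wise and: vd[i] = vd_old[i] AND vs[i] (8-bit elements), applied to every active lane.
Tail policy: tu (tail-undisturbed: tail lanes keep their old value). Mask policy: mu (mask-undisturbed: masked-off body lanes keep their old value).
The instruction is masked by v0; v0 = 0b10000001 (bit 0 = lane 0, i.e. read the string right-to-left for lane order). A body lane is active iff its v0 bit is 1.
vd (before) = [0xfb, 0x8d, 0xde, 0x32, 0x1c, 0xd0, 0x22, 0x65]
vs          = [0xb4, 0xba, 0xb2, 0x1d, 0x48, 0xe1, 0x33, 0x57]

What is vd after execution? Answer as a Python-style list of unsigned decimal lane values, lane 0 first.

vd = [176, 141, 222, 50, 28, 208, 34, 101]

VLMAX = (128 × 1/2) / 8 = 8 lanes
vl = min(AVL, VLMAX) = min(7, 8) = 7
lane  0: and(0xfb,0xb4) ⇒ 0xb0
lane  1: mask-off/keep ⇒ 0x8d
lane  2: mask-off/keep ⇒ 0xde
lane  3: mask-off/keep ⇒ 0x32
lane  4: mask-off/keep ⇒ 0x1c
lane  5: mask-off/keep ⇒ 0xd0
lane  6: mask-off/keep ⇒ 0x22
lane  7: tail/keep ⇒ 0x65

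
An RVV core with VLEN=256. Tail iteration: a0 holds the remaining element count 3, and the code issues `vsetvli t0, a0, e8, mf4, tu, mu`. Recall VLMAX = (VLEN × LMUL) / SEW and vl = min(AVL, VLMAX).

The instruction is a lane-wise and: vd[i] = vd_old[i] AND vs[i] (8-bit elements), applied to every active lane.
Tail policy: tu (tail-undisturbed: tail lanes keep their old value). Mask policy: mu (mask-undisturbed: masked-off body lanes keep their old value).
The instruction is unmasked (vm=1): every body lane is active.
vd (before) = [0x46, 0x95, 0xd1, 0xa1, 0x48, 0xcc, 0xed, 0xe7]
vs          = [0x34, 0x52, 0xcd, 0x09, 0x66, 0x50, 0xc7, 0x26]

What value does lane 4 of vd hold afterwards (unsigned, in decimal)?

vd[4] = 72

lanes per group: 256·1/4/8 = 8
vl ← min(3, 8) = 3
  i=0: and(0x46,0x34) → 4
  i=1: and(0x95,0x52) → 16
  i=2: and(0xd1,0xcd) → 193
  i=3: tail/keep → 161
  i=4: tail/keep → 72
  i=5: tail/keep → 204
  i=6: tail/keep → 237
  i=7: tail/keep → 231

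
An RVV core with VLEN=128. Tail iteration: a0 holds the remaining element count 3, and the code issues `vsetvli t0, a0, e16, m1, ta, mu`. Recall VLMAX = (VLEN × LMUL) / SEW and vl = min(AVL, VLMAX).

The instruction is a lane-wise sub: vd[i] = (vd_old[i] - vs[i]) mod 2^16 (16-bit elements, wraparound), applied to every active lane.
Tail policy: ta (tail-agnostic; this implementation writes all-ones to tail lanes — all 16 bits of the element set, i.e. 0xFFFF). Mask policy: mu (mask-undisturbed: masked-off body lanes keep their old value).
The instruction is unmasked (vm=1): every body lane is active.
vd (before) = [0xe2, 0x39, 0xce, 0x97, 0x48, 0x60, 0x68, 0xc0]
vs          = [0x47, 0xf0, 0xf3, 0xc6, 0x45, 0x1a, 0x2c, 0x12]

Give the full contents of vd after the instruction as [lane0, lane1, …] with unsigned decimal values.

vd = [155, 65353, 65499, 65535, 65535, 65535, 65535, 65535]

VLMAX = VLEN×LMUL/SEW = 128×1/16 = 8
vl = min(AVL, VLMAX) = min(3, 8) = 3
lane  0: sub(0xe2,0x47) ⇒ 0x9b
lane  1: sub(0x39,0xf0) ⇒ 0xff49
lane  2: sub(0xce,0xf3) ⇒ 0xffdb
lane  3: tail/ones ⇒ 0xffff
lane  4: tail/ones ⇒ 0xffff
lane  5: tail/ones ⇒ 0xffff
lane  6: tail/ones ⇒ 0xffff
lane  7: tail/ones ⇒ 0xffff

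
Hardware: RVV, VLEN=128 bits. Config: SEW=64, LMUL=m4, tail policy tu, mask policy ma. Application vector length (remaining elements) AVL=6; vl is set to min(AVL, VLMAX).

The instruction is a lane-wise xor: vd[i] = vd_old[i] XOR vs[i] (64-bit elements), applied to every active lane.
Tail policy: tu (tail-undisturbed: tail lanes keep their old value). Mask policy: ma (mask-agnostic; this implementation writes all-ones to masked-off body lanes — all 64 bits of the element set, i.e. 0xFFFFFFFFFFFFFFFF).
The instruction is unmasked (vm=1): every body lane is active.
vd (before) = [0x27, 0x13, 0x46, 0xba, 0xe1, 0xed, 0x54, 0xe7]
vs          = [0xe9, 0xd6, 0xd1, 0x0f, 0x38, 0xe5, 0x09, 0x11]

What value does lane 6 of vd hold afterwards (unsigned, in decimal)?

vd[6] = 84

VLMAX = (128 × 4) / 64 = 8 lanes
AVL=6 ≤ VLMAX=8, so vl = 6
lane  0: xor(0x27,0xe9) ⇒ 0xce
lane  1: xor(0x13,0xd6) ⇒ 0xc5
lane  2: xor(0x46,0xd1) ⇒ 0x97
lane  3: xor(0xba,0x0f) ⇒ 0xb5
lane  4: xor(0xe1,0x38) ⇒ 0xd9
lane  5: xor(0xed,0xe5) ⇒ 0x08
lane  6: tail/keep ⇒ 0x54
lane  7: tail/keep ⇒ 0xe7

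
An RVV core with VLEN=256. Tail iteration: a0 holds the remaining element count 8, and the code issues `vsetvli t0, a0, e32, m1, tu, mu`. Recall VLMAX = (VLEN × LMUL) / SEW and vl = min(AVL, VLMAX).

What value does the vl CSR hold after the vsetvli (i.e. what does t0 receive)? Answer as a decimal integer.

VLMAX = VLEN×LMUL/SEW = 256×1/32 = 8
AVL=8 ≤ VLMAX=8, so vl = 8

vl = 8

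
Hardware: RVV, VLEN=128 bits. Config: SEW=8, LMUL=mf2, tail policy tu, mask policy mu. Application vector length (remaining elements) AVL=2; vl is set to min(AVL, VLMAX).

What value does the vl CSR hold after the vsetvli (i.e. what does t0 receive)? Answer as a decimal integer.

vl = 2

VLMAX = (128 × 1/2) / 8 = 8 lanes
vl = min(AVL, VLMAX) = min(2, 8) = 2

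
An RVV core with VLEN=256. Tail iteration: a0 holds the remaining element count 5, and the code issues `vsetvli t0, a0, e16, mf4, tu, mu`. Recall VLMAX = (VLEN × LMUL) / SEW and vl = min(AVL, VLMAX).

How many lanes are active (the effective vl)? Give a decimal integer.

VLMAX = VLEN×LMUL/SEW = 256×1/4/16 = 4
vl = min(AVL, VLMAX) = min(5, 4) = 4

vl = 4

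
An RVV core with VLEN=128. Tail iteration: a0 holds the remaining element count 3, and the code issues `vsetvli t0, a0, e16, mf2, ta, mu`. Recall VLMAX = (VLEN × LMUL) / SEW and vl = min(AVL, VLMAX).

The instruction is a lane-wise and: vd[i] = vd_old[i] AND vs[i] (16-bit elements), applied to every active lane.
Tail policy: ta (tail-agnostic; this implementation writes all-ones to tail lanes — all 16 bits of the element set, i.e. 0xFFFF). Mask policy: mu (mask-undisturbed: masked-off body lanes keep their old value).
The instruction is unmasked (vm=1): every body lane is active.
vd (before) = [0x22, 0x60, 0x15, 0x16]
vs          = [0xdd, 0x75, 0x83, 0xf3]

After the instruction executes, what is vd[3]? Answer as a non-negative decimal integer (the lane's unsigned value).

lanes per group: 128·1/2/16 = 4
AVL=3 ≤ VLMAX=4, so vl = 3
[0] and(0x22,0xdd) = 0x00
[1] and(0x60,0x75) = 0x60
[2] and(0x15,0x83) = 0x01
[3] tail/ones = 0xffff

vd[3] = 65535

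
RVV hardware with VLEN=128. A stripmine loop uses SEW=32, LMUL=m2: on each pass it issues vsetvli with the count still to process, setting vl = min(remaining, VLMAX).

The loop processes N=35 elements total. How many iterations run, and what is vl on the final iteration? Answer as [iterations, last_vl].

lanes per group: 128·2/32 = 8
35 elements at 8/iter → 5 passes, remainder 3 on the last

[iterations, last_vl] = [5, 3]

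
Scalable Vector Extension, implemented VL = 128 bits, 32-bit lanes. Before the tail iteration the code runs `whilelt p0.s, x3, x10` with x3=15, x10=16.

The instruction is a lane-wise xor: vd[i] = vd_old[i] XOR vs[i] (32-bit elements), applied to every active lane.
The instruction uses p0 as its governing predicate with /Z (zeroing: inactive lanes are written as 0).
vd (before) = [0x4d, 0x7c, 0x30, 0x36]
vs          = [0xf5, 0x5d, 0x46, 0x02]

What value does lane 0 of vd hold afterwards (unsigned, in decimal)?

vd[0] = 184

register lanes = 128/32 = 4
whilelt: lane j active iff 15+j < 16 → j < 1 → 1 active
  i=0: xor(0x4d,0xf5) → 184
  i=1: tail/zero → 0
  i=2: tail/zero → 0
  i=3: tail/zero → 0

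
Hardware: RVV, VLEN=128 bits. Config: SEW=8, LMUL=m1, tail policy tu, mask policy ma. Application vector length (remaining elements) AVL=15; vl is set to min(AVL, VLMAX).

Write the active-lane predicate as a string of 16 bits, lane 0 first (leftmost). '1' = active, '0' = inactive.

predicate = 1111111111111110

VLMAX = VLEN×LMUL/SEW = 128×1/8 = 16
vl ← min(15, 16) = 15
bits (lane 0 leftmost): 1111111111111110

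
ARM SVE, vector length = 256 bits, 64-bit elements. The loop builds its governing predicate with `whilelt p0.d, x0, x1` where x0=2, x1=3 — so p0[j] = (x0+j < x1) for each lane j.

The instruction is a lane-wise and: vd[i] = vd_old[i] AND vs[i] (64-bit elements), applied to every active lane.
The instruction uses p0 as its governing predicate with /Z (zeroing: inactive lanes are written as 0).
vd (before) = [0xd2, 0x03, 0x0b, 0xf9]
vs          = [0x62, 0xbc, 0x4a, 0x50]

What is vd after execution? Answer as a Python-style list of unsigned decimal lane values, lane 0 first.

256-bit reg / 64-bit elem → 4 lanes
whilelt: lane j active iff 2+j < 3 → j < 1 → 1 active
vd[0] and(0xd2,0x62) -> 0x42
vd[1] tail/zero -> 0x00
vd[2] tail/zero -> 0x00
vd[3] tail/zero -> 0x00

vd = [66, 0, 0, 0]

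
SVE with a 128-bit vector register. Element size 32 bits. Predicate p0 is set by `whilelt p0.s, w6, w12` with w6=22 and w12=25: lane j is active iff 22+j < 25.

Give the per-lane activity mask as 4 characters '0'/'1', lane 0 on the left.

128-bit reg / 32-bit elem → 4 lanes
p0[j] = (22+j < 25); true for j=0..2 → 3 lanes set
bits (lane 0 leftmost): 1110

predicate = 1110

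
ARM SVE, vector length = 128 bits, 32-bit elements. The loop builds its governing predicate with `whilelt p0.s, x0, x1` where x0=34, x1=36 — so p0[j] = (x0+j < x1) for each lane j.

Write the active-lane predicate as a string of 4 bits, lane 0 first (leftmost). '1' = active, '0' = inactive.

lane count: 128 div 32 = 4
whilelt: lane j active iff 34+j < 36 → j < 2 → 2 active
bits (lane 0 leftmost): 1100

predicate = 1100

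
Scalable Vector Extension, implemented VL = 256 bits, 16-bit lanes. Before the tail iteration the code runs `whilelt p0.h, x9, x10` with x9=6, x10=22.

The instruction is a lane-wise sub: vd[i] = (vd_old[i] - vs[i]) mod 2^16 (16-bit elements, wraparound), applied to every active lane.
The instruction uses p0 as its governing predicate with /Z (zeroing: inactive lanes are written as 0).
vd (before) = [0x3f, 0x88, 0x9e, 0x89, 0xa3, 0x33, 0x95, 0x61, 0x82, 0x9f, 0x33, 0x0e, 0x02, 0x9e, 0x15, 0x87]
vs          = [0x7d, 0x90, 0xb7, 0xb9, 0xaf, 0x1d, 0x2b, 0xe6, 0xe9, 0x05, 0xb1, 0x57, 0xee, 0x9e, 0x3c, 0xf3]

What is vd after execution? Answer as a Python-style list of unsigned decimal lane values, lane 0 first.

vd = [65474, 65528, 65511, 65488, 65524, 22, 106, 65403, 65433, 154, 65410, 65463, 65300, 0, 65497, 65428]

256-bit reg / 16-bit elem → 16 lanes
whilelt: lane j active iff 6+j < 22 → j < 16 → 16 active
  i=0: sub(0x3f,0x7d) → 65474
  i=1: sub(0x88,0x90) → 65528
  i=2: sub(0x9e,0xb7) → 65511
  i=3: sub(0x89,0xb9) → 65488
  i=4: sub(0xa3,0xaf) → 65524
  i=5: sub(0x33,0x1d) → 22
  i=6: sub(0x95,0x2b) → 106
  i=7: sub(0x61,0xe6) → 65403
  i=8: sub(0x82,0xe9) → 65433
  i=9: sub(0x9f,0x05) → 154
  i=10: sub(0x33,0xb1) → 65410
  i=11: sub(0x0e,0x57) → 65463
  i=12: sub(0x02,0xee) → 65300
  i=13: sub(0x9e,0x9e) → 0
  i=14: sub(0x15,0x3c) → 65497
  i=15: sub(0x87,0xf3) → 65428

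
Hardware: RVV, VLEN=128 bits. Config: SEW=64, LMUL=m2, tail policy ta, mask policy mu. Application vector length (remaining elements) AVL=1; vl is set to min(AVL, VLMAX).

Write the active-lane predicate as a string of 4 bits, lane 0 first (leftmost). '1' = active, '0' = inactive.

lanes per group: 128·2/64 = 4
vl ← min(1, 4) = 1
bits (lane 0 leftmost): 1000

predicate = 1000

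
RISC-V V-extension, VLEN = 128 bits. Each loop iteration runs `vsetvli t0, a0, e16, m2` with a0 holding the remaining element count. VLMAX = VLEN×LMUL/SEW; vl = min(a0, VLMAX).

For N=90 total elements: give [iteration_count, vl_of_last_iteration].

lanes per group: 128·2/16 = 16
N=90: ⌈90/16⌉ = 6 iters; last vl = 90 − 5×16 = 10

[iterations, last_vl] = [6, 10]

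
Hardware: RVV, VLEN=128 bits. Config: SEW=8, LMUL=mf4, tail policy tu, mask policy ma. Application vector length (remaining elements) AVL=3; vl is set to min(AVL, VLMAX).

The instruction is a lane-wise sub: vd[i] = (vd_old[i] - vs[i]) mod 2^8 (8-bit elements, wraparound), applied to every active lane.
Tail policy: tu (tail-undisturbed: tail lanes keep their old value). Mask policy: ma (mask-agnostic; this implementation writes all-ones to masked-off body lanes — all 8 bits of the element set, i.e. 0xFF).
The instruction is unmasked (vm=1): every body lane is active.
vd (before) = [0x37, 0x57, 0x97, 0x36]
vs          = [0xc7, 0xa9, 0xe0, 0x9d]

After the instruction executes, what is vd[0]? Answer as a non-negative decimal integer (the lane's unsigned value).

vd[0] = 112

VLMAX = (128 × 1/4) / 8 = 4 lanes
vl ← min(3, 4) = 3
[0] sub(0x37,0xc7) = 0x70
[1] sub(0x57,0xa9) = 0xae
[2] sub(0x97,0xe0) = 0xb7
[3] tail/keep = 0x36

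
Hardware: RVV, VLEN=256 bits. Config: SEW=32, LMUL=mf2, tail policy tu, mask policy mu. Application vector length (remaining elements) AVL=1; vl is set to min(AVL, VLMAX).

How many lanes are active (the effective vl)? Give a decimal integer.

vl = 1

VLMAX = (256 × 1/2) / 32 = 4 lanes
vl = min(AVL, VLMAX) = min(1, 4) = 1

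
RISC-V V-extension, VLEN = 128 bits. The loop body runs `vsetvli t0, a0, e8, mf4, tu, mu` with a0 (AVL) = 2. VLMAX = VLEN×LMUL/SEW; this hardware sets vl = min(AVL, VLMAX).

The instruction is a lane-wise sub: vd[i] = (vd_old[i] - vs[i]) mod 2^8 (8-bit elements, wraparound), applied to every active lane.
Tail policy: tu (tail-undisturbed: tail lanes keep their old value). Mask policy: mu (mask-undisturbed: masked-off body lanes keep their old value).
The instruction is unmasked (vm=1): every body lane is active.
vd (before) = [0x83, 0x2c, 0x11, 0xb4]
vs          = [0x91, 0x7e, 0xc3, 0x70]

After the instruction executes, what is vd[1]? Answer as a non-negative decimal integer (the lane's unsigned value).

vd[1] = 174

VLMAX = (128 × 1/4) / 8 = 4 lanes
vl ← min(2, 4) = 2
[0] sub(0x83,0x91) = 0xf2
[1] sub(0x2c,0x7e) = 0xae
[2] tail/keep = 0x11
[3] tail/keep = 0xb4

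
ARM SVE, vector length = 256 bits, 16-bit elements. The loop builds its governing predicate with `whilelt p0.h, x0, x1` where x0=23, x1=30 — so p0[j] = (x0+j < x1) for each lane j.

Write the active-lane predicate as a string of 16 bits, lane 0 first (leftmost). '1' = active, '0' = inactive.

predicate = 1111111000000000

256-bit reg / 16-bit elem → 16 lanes
p0[j] = (23+j < 30); true for j=0..6 → 7 lanes set
bits (lane 0 leftmost): 1111111000000000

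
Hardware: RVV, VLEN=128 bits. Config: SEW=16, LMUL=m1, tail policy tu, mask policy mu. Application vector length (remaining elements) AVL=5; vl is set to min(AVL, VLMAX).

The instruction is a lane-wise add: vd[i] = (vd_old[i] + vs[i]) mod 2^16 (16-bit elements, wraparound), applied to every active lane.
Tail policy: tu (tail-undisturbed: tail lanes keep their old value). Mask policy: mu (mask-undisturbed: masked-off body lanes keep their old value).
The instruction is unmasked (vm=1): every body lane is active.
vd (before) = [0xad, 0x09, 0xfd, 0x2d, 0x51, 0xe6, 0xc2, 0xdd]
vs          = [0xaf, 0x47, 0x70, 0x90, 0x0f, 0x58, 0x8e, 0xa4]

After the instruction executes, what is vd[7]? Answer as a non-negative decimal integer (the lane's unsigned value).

vd[7] = 221

lanes per group: 128·1/16 = 8
vl = min(AVL, VLMAX) = min(5, 8) = 5
lane  0: add(0xad,0xaf) ⇒ 0x15c
lane  1: add(0x09,0x47) ⇒ 0x50
lane  2: add(0xfd,0x70) ⇒ 0x16d
lane  3: add(0x2d,0x90) ⇒ 0xbd
lane  4: add(0x51,0x0f) ⇒ 0x60
lane  5: tail/keep ⇒ 0xe6
lane  6: tail/keep ⇒ 0xc2
lane  7: tail/keep ⇒ 0xdd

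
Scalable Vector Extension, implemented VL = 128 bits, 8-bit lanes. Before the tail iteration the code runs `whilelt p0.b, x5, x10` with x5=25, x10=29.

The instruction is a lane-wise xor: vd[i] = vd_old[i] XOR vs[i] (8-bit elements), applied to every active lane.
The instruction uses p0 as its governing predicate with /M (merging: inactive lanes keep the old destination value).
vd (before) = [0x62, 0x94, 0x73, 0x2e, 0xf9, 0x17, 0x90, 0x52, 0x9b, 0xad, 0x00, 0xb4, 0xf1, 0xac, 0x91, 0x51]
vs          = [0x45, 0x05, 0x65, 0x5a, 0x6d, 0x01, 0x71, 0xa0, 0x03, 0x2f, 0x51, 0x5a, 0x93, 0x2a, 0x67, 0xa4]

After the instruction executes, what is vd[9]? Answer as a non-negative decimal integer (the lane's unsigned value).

128-bit reg / 8-bit elem → 16 lanes
active while 25+j < 29, i.e. j ∈ [0,4) capped at 16 ⇒ 4
  i=0: xor(0x62,0x45) → 39
  i=1: xor(0x94,0x05) → 145
  i=2: xor(0x73,0x65) → 22
  i=3: xor(0x2e,0x5a) → 116
  i=4: tail/keep → 249
  i=5: tail/keep → 23
  i=6: tail/keep → 144
  i=7: tail/keep → 82
  i=8: tail/keep → 155
  i=9: tail/keep → 173
  i=10: tail/keep → 0
  i=11: tail/keep → 180
  i=12: tail/keep → 241
  i=13: tail/keep → 172
  i=14: tail/keep → 145
  i=15: tail/keep → 81

vd[9] = 173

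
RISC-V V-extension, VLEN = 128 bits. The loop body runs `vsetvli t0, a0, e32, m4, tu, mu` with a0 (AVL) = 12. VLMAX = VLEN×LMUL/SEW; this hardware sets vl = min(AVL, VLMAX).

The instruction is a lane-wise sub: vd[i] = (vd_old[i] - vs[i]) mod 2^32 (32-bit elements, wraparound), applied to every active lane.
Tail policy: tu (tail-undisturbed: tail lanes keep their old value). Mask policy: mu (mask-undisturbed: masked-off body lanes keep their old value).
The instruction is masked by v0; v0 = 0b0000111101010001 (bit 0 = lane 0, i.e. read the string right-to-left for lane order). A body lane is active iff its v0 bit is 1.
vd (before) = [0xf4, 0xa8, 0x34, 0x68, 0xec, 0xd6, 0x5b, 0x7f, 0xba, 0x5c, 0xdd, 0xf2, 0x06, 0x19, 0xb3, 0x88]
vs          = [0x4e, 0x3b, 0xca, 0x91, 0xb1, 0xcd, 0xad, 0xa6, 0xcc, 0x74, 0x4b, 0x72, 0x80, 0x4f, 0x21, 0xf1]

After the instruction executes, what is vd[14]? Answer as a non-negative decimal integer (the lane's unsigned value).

lanes per group: 128·4/32 = 16
vl ← min(12, 16) = 12
  i=0: sub(0xf4,0x4e) → 166
  i=1: mask-off/keep → 168
  i=2: mask-off/keep → 52
  i=3: mask-off/keep → 104
  i=4: sub(0xec,0xb1) → 59
  i=5: mask-off/keep → 214
  i=6: sub(0x5b,0xad) → 4294967214
  i=7: mask-off/keep → 127
  i=8: sub(0xba,0xcc) → 4294967278
  i=9: sub(0x5c,0x74) → 4294967272
  i=10: sub(0xdd,0x4b) → 146
  i=11: sub(0xf2,0x72) → 128
  i=12: tail/keep → 6
  i=13: tail/keep → 25
  i=14: tail/keep → 179
  i=15: tail/keep → 136

vd[14] = 179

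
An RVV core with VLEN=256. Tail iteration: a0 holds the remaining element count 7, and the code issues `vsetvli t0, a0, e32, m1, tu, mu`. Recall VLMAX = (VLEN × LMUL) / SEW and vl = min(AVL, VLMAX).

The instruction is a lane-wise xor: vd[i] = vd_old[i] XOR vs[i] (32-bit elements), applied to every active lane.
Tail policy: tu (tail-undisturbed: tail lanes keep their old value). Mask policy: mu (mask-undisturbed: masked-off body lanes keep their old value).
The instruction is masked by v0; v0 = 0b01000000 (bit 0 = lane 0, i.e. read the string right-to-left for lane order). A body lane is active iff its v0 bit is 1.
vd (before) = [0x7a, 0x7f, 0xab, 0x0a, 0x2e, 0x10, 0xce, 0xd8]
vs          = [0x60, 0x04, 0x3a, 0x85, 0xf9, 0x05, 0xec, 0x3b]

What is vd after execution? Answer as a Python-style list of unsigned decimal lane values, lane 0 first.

VLMAX = (256 × 1) / 32 = 8 lanes
vl = min(AVL, VLMAX) = min(7, 8) = 7
[0] mask-off/keep = 0x7a
[1] mask-off/keep = 0x7f
[2] mask-off/keep = 0xab
[3] mask-off/keep = 0x0a
[4] mask-off/keep = 0x2e
[5] mask-off/keep = 0x10
[6] xor(0xce,0xec) = 0x22
[7] tail/keep = 0xd8

vd = [122, 127, 171, 10, 46, 16, 34, 216]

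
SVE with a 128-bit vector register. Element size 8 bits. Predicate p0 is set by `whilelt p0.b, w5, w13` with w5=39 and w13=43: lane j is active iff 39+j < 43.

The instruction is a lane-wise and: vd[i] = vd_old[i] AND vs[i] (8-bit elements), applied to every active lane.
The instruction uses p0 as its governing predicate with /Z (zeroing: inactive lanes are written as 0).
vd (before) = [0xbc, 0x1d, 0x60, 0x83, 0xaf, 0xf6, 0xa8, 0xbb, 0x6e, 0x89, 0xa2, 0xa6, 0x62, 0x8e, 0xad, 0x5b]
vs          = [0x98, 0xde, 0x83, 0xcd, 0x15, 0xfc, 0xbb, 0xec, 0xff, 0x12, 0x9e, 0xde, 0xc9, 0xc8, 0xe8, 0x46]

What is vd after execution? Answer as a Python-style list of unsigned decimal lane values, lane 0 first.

vd = [152, 28, 0, 129, 0, 0, 0, 0, 0, 0, 0, 0, 0, 0, 0, 0]

lane count: 128 div 8 = 16
p0[j] = (39+j < 43); true for j=0..3 → 4 lanes set
lane  0: and(0xbc,0x98) ⇒ 0x98
lane  1: and(0x1d,0xde) ⇒ 0x1c
lane  2: and(0x60,0x83) ⇒ 0x00
lane  3: and(0x83,0xcd) ⇒ 0x81
lane  4: tail/zero ⇒ 0x00
lane  5: tail/zero ⇒ 0x00
lane  6: tail/zero ⇒ 0x00
lane  7: tail/zero ⇒ 0x00
lane  8: tail/zero ⇒ 0x00
lane  9: tail/zero ⇒ 0x00
lane 10: tail/zero ⇒ 0x00
lane 11: tail/zero ⇒ 0x00
lane 12: tail/zero ⇒ 0x00
lane 13: tail/zero ⇒ 0x00
lane 14: tail/zero ⇒ 0x00
lane 15: tail/zero ⇒ 0x00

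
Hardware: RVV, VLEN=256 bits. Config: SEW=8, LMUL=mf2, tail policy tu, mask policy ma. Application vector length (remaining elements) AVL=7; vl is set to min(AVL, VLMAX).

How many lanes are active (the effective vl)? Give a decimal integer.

VLMAX = VLEN×LMUL/SEW = 256×1/2/8 = 16
AVL=7 ≤ VLMAX=16, so vl = 7

vl = 7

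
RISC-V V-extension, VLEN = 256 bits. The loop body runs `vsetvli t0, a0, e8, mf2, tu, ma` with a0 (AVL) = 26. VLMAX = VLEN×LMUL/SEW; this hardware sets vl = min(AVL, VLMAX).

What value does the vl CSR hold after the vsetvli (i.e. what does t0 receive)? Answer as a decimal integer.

vl = 16

VLMAX = VLEN×LMUL/SEW = 256×1/2/8 = 16
AVL=26 > VLMAX=16, so vl = 16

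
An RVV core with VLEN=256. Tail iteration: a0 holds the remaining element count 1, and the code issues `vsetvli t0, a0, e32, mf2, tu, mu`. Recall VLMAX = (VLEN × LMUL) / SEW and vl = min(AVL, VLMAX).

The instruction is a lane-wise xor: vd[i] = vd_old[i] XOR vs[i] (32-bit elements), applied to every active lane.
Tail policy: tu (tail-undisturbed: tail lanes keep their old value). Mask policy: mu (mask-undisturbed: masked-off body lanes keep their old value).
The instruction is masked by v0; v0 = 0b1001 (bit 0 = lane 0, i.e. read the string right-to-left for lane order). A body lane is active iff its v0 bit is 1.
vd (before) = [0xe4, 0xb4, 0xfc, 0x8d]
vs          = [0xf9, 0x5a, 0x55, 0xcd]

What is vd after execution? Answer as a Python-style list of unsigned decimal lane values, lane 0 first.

vd = [29, 180, 252, 141]

VLMAX = VLEN×LMUL/SEW = 256×1/2/32 = 4
vl ← min(1, 4) = 1
lane  0: xor(0xe4,0xf9) ⇒ 0x1d
lane  1: tail/keep ⇒ 0xb4
lane  2: tail/keep ⇒ 0xfc
lane  3: tail/keep ⇒ 0x8d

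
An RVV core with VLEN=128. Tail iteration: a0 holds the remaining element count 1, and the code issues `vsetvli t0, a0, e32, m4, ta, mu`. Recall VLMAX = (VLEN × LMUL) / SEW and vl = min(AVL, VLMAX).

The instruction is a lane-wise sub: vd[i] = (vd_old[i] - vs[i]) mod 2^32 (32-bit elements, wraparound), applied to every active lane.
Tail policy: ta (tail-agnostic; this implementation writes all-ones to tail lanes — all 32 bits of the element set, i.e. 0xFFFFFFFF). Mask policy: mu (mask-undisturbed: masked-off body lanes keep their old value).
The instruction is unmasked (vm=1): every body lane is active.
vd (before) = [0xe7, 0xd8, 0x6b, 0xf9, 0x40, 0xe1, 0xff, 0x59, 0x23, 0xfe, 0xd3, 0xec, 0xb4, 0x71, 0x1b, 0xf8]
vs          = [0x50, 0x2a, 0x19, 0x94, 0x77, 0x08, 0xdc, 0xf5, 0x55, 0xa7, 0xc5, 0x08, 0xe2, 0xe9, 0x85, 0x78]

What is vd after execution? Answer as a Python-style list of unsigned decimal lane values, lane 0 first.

vd = [151, 4294967295, 4294967295, 4294967295, 4294967295, 4294967295, 4294967295, 4294967295, 4294967295, 4294967295, 4294967295, 4294967295, 4294967295, 4294967295, 4294967295, 4294967295]

VLMAX = VLEN×LMUL/SEW = 128×4/32 = 16
vl = min(AVL, VLMAX) = min(1, 16) = 1
  i=0: sub(0xe7,0x50) → 151
  i=1: tail/ones → 4294967295
  i=2: tail/ones → 4294967295
  i=3: tail/ones → 4294967295
  i=4: tail/ones → 4294967295
  i=5: tail/ones → 4294967295
  i=6: tail/ones → 4294967295
  i=7: tail/ones → 4294967295
  i=8: tail/ones → 4294967295
  i=9: tail/ones → 4294967295
  i=10: tail/ones → 4294967295
  i=11: tail/ones → 4294967295
  i=12: tail/ones → 4294967295
  i=13: tail/ones → 4294967295
  i=14: tail/ones → 4294967295
  i=15: tail/ones → 4294967295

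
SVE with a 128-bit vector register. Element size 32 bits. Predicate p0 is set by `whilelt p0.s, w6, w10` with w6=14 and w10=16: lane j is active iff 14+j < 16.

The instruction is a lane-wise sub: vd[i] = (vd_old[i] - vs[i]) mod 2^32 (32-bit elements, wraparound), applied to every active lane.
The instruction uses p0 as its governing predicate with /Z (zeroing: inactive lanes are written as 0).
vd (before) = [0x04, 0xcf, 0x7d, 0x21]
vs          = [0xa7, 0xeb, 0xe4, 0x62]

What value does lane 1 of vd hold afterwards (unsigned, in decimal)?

128-bit reg / 32-bit elem → 4 lanes
whilelt: lane j active iff 14+j < 16 → j < 2 → 2 active
  i=0: sub(0x04,0xa7) → 4294967133
  i=1: sub(0xcf,0xeb) → 4294967268
  i=2: tail/zero → 0
  i=3: tail/zero → 0

vd[1] = 4294967268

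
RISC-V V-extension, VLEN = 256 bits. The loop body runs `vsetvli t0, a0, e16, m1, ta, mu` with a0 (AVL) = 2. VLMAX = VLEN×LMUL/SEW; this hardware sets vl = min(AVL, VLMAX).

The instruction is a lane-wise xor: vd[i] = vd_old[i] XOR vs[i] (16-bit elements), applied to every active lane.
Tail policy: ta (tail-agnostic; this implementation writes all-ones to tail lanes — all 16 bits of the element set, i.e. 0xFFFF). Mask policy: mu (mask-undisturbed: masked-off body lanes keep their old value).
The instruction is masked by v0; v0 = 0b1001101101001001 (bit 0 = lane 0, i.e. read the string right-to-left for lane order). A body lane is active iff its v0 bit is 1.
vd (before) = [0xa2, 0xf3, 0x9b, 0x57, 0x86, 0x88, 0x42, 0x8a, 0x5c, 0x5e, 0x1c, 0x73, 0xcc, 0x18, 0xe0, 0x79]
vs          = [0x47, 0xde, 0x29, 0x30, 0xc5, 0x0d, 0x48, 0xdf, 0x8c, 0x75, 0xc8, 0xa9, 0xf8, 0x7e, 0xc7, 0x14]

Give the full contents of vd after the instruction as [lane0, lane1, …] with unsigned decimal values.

vd = [229, 243, 65535, 65535, 65535, 65535, 65535, 65535, 65535, 65535, 65535, 65535, 65535, 65535, 65535, 65535]

lanes per group: 256·1/16 = 16
vl = min(AVL, VLMAX) = min(2, 16) = 2
lane  0: xor(0xa2,0x47) ⇒ 0xe5
lane  1: mask-off/keep ⇒ 0xf3
lane  2: tail/ones ⇒ 0xffff
lane  3: tail/ones ⇒ 0xffff
lane  4: tail/ones ⇒ 0xffff
lane  5: tail/ones ⇒ 0xffff
lane  6: tail/ones ⇒ 0xffff
lane  7: tail/ones ⇒ 0xffff
lane  8: tail/ones ⇒ 0xffff
lane  9: tail/ones ⇒ 0xffff
lane 10: tail/ones ⇒ 0xffff
lane 11: tail/ones ⇒ 0xffff
lane 12: tail/ones ⇒ 0xffff
lane 13: tail/ones ⇒ 0xffff
lane 14: tail/ones ⇒ 0xffff
lane 15: tail/ones ⇒ 0xffff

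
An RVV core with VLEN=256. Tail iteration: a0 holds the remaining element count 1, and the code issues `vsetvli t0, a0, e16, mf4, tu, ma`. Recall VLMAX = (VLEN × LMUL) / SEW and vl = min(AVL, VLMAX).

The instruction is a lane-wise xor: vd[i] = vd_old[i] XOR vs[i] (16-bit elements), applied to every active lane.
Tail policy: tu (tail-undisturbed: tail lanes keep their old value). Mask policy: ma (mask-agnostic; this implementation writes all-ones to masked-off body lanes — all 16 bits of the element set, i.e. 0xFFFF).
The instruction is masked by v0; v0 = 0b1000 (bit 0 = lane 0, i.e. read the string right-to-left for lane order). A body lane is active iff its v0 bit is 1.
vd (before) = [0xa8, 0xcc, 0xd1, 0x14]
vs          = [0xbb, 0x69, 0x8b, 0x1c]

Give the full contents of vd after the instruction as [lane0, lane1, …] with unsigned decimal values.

vd = [65535, 204, 209, 20]

lanes per group: 256·1/4/16 = 4
AVL=1 ≤ VLMAX=4, so vl = 1
vd[0] mask-off/ones -> 0xffff
vd[1] tail/keep -> 0xcc
vd[2] tail/keep -> 0xd1
vd[3] tail/keep -> 0x14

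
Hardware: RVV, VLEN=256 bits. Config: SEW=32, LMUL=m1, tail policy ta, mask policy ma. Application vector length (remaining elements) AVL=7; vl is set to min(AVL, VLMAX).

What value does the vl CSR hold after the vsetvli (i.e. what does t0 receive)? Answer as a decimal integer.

vl = 7

VLMAX = (256 × 1) / 32 = 8 lanes
vl = min(AVL, VLMAX) = min(7, 8) = 7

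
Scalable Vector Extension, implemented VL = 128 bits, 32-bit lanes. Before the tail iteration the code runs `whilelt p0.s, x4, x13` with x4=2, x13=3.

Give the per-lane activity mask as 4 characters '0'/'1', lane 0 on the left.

register lanes = 128/32 = 4
p0[j] = (2+j < 3); true for j=0..0 → 1 lanes set
bits (lane 0 leftmost): 1000

predicate = 1000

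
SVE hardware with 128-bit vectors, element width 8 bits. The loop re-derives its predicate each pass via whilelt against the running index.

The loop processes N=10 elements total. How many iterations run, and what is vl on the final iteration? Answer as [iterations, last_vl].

lane count: 128 div 8 = 16
iterations = ceil(10/16) = 1; final-pass vl = 10

[iterations, last_vl] = [1, 10]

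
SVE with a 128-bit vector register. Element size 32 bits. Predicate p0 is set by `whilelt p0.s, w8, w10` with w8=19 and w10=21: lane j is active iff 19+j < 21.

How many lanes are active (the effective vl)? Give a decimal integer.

128-bit reg / 32-bit elem → 4 lanes
whilelt: lane j active iff 19+j < 21 → j < 2 → 2 active

vl = 2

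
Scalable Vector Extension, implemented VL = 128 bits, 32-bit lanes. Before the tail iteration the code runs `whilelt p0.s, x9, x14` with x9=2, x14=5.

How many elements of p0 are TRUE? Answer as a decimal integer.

vl = 3

register lanes = 128/32 = 4
active while 2+j < 5, i.e. j ∈ [0,3) capped at 4 ⇒ 3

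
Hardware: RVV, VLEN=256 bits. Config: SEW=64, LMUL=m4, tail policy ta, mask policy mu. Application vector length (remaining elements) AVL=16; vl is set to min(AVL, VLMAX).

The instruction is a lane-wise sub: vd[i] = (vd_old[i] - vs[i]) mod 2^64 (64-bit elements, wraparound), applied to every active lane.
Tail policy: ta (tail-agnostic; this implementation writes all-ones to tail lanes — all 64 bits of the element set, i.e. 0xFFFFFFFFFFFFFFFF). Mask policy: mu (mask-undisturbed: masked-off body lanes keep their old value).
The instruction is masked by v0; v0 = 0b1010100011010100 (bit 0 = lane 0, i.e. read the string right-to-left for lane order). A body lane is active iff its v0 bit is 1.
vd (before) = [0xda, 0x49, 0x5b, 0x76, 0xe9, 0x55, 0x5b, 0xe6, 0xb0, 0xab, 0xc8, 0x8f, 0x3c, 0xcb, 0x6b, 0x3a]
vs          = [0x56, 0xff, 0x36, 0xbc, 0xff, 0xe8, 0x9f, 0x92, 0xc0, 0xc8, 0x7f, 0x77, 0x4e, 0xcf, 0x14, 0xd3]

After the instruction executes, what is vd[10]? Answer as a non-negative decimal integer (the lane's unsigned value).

VLMAX = (256 × 4) / 64 = 16 lanes
vl ← min(16, 16) = 16
  i=0: mask-off/keep → 218
  i=1: mask-off/keep → 73
  i=2: sub(0x5b,0x36) → 37
  i=3: mask-off/keep → 118
  i=4: sub(0xe9,0xff) → 18446744073709551594
  i=5: mask-off/keep → 85
  i=6: sub(0x5b,0x9f) → 18446744073709551548
  i=7: sub(0xe6,0x92) → 84
  i=8: mask-off/keep → 176
  i=9: mask-off/keep → 171
  i=10: mask-off/keep → 200
  i=11: sub(0x8f,0x77) → 24
  i=12: mask-off/keep → 60
  i=13: sub(0xcb,0xcf) → 18446744073709551612
  i=14: mask-off/keep → 107
  i=15: sub(0x3a,0xd3) → 18446744073709551463

vd[10] = 200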